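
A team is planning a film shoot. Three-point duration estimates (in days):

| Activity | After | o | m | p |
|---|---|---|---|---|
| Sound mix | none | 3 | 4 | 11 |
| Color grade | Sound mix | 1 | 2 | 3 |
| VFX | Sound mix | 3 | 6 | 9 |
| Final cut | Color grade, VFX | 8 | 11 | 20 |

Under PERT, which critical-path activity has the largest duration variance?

Final cut

te_Sound mix = (3 + 4·4 + 11)/6 = 30/6 = 5; σ²_Sound mix = ((11−3)/6)² = 1.778
te_Color grade = (1 + 4·2 + 3)/6 = 12/6 = 2; σ²_Color grade = ((3−1)/6)² = 0.111
te_VFX = (3 + 4·6 + 9)/6 = 36/6 = 6; σ²_VFX = ((9−3)/6)² = 1.000
te_Final cut = (8 + 4·11 + 20)/6 = 72/6 = 12; σ²_Final cut = ((20−8)/6)² = 4.000

Forward pass:
ES_Sound mix = 0; EF_Sound mix = 5
ES_Color grade = 5; EF_Color grade = 5+2 = 7
ES_VFX = 5; EF_VFX = 5+6 = 11
ES_Final cut = max(EF_Color grade=7, EF_VFX=11) = 11; EF_Final cut = 11+12 = 23
Expected project duration μ = 23 days. Critical path: Sound mix → VFX → Final cut.

Variances on critical path: σ²_Sound mix=1.778, σ²_VFX=1.000, σ²_Final cut=4.000.
Largest is σ²_Final cut = 4.000.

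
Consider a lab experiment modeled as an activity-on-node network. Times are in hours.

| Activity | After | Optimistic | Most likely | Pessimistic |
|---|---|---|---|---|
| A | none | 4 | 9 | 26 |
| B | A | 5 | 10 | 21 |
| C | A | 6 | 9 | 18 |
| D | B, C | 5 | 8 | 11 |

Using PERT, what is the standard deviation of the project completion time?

te_A = (4 + 4·9 + 26)/6 = 66/6 = 11; σ²_A = ((26−4)/6)² = 13.444
te_B = (5 + 4·10 + 21)/6 = 66/6 = 11; σ²_B = ((21−5)/6)² = 7.111
te_C = (6 + 4·9 + 18)/6 = 60/6 = 10; σ²_C = ((18−6)/6)² = 4.000
te_D = (5 + 4·8 + 11)/6 = 48/6 = 8; σ²_D = ((11−5)/6)² = 1.000

Forward pass:
ES_A = 0; EF_A = 11
ES_B = 11; EF_B = 11+11 = 22
ES_C = 11; EF_C = 11+10 = 21
ES_D = max(EF_B=22, EF_C=21) = 22; EF_D = 22+8 = 30
Expected project duration μ = 30 hours. Critical path: A → B → D.

Variance along critical path = 13.444 + 7.111 + 1.000 = 21.556
σ = √21.556 = 4.643 hours

4.64 hours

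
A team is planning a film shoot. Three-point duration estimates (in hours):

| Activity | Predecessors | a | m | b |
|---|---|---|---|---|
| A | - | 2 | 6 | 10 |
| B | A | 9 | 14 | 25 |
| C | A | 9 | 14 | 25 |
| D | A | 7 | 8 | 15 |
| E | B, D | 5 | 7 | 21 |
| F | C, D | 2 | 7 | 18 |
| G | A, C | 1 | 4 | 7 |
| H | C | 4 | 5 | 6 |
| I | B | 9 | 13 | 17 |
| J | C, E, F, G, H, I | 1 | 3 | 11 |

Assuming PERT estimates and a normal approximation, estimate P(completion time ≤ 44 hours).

0.949

te_A = (2 + 4·6 + 10)/6 = 36/6 = 6; σ²_A = ((10−2)/6)² = 1.778
te_B = (9 + 4·14 + 25)/6 = 90/6 = 15; σ²_B = ((25−9)/6)² = 7.111
te_C = (9 + 4·14 + 25)/6 = 90/6 = 15; σ²_C = ((25−9)/6)² = 7.111
te_D = (7 + 4·8 + 15)/6 = 54/6 = 9; σ²_D = ((15−7)/6)² = 1.778
te_E = (5 + 4·7 + 21)/6 = 54/6 = 9; σ²_E = ((21−5)/6)² = 7.111
te_F = (2 + 4·7 + 18)/6 = 48/6 = 8; σ²_F = ((18−2)/6)² = 7.111
te_G = (1 + 4·4 + 7)/6 = 24/6 = 4; σ²_G = ((7−1)/6)² = 1.000
te_H = (4 + 4·5 + 6)/6 = 30/6 = 5; σ²_H = ((6−4)/6)² = 0.111
te_I = (9 + 4·13 + 17)/6 = 78/6 = 13; σ²_I = ((17−9)/6)² = 1.778
te_J = (1 + 4·3 + 11)/6 = 24/6 = 4; σ²_J = ((11−1)/6)² = 2.778

Forward pass:
ES_A = 0; EF_A = 6
ES_B = 6; EF_B = 6+15 = 21
ES_C = 6; EF_C = 6+15 = 21
ES_D = 6; EF_D = 6+9 = 15
ES_E = max(EF_B=21, EF_D=15) = 21; EF_E = 21+9 = 30
ES_F = max(EF_C=21, EF_D=15) = 21; EF_F = 21+8 = 29
ES_G = max(EF_A=6, EF_C=21) = 21; EF_G = 21+4 = 25
ES_H = 21; EF_H = 21+5 = 26
ES_I = 21; EF_I = 21+13 = 34
ES_J = max(EF_C=21, EF_E=30, EF_F=29, EF_G=25, EF_H=26, EF_I=34) = 34; EF_J = 34+4 = 38
Expected project duration μ = 38 hours. Critical path: A → B → I → J.

Variance along critical path = 1.778 + 7.111 + 1.778 + 2.778 = 13.444; σ = √13.444 = 3.667 hours.
Z = (44 − 38) / 3.667 = 1.636
P(T ≤ 44) = Φ(1.636) ≈ 0.949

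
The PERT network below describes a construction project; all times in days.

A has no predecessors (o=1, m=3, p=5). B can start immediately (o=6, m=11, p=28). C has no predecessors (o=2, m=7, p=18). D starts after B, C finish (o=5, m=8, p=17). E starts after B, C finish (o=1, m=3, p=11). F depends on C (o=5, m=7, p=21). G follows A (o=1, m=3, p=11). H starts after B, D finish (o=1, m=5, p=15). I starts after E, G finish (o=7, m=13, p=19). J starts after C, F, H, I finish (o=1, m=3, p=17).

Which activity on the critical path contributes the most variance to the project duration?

te_A = (1 + 4·3 + 5)/6 = 18/6 = 3; σ²_A = ((5−1)/6)² = 0.444
te_B = (6 + 4·11 + 28)/6 = 78/6 = 13; σ²_B = ((28−6)/6)² = 13.444
te_C = (2 + 4·7 + 18)/6 = 48/6 = 8; σ²_C = ((18−2)/6)² = 7.111
te_D = (5 + 4·8 + 17)/6 = 54/6 = 9; σ²_D = ((17−5)/6)² = 4.000
te_E = (1 + 4·3 + 11)/6 = 24/6 = 4; σ²_E = ((11−1)/6)² = 2.778
te_F = (5 + 4·7 + 21)/6 = 54/6 = 9; σ²_F = ((21−5)/6)² = 7.111
te_G = (1 + 4·3 + 11)/6 = 24/6 = 4; σ²_G = ((11−1)/6)² = 2.778
te_H = (1 + 4·5 + 15)/6 = 36/6 = 6; σ²_H = ((15−1)/6)² = 5.444
te_I = (7 + 4·13 + 19)/6 = 78/6 = 13; σ²_I = ((19−7)/6)² = 4.000
te_J = (1 + 4·3 + 17)/6 = 30/6 = 5; σ²_J = ((17−1)/6)² = 7.111

Forward pass:
ES_A = 0; EF_A = 3
ES_B = 0; EF_B = 13
ES_C = 0; EF_C = 8
ES_D = max(EF_B=13, EF_C=8) = 13; EF_D = 13+9 = 22
ES_E = max(EF_B=13, EF_C=8) = 13; EF_E = 13+4 = 17
ES_F = 8; EF_F = 8+9 = 17
ES_G = 3; EF_G = 3+4 = 7
ES_H = max(EF_B=13, EF_D=22) = 22; EF_H = 22+6 = 28
ES_I = max(EF_E=17, EF_G=7) = 17; EF_I = 17+13 = 30
ES_J = max(EF_C=8, EF_F=17, EF_H=28, EF_I=30) = 30; EF_J = 30+5 = 35
Expected project duration μ = 35 days. Critical path: B → E → I → J.

Variances on critical path: σ²_B=13.444, σ²_E=2.778, σ²_I=4.000, σ²_J=7.111.
Largest is σ²_B = 13.444.

B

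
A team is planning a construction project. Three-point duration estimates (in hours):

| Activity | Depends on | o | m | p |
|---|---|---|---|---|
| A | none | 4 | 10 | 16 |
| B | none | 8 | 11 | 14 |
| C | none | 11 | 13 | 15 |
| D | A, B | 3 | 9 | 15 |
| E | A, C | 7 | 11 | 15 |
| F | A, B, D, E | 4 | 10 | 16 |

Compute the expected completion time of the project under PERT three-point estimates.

te_A = (4 + 4·10 + 16)/6 = 60/6 = 10
te_B = (8 + 4·11 + 14)/6 = 66/6 = 11
te_C = (11 + 4·13 + 15)/6 = 78/6 = 13
te_D = (3 + 4·9 + 15)/6 = 54/6 = 9
te_E = (7 + 4·11 + 15)/6 = 66/6 = 11
te_F = (4 + 4·10 + 16)/6 = 60/6 = 10

Forward pass:
ES_A = 0; EF_A = 10
ES_B = 0; EF_B = 11
ES_C = 0; EF_C = 13
ES_D = max(EF_A=10, EF_B=11) = 11; EF_D = 11+9 = 20
ES_E = max(EF_A=10, EF_C=13) = 13; EF_E = 13+11 = 24
ES_F = max(EF_A=10, EF_B=11, EF_D=20, EF_E=24) = 24; EF_F = 24+10 = 34
Expected project duration μ = 34 hours. Critical path: C → E → F.

34 hours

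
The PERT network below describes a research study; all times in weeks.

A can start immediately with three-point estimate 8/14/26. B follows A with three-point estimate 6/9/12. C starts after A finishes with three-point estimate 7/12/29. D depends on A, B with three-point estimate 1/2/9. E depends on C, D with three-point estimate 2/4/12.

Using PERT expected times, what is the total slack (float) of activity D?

te_A = (8 + 4·14 + 26)/6 = 90/6 = 15
te_B = (6 + 4·9 + 12)/6 = 54/6 = 9
te_C = (7 + 4·12 + 29)/6 = 84/6 = 14
te_D = (1 + 4·2 + 9)/6 = 18/6 = 3
te_E = (2 + 4·4 + 12)/6 = 30/6 = 5

Forward pass:
ES_A = 0; EF_A = 15
ES_B = 15; EF_B = 15+9 = 24
ES_C = 15; EF_C = 15+14 = 29
ES_D = max(EF_A=15, EF_B=24) = 24; EF_D = 24+3 = 27
ES_E = max(EF_C=29, EF_D=27) = 29; EF_E = 29+5 = 34
Expected project duration μ = 34 weeks. Critical path: A → C → E.

Backward pass:
LF_E = 34; LS_E = 34−5 = 29
LF_D = LS_E = 29; LS_D = 29−3 = 26
LF_C = LS_E = 29; LS_C = 29−14 = 15
LF_B = LS_D = 26; LS_B = 26−9 = 17
LF_A = min(LS_B=17, LS_C=15, LS_D=26) = 15; LS_A = 15−15 = 0
Slack_D = LS_D − ES_D = 26 − 24 = 2

2 weeks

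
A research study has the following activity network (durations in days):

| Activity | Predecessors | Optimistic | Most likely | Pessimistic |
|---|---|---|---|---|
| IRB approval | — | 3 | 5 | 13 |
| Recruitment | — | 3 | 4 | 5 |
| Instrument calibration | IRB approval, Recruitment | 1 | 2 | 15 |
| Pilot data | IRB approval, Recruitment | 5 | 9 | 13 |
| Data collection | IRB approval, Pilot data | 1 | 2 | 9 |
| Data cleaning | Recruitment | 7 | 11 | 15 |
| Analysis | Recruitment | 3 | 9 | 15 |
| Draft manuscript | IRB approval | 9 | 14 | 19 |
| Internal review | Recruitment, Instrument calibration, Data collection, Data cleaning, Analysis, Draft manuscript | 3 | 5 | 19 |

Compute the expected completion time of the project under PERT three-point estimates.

te_IRB approval = (3 + 4·5 + 13)/6 = 36/6 = 6
te_Recruitment = (3 + 4·4 + 5)/6 = 24/6 = 4
te_Instrument calibration = (1 + 4·2 + 15)/6 = 24/6 = 4
te_Pilot data = (5 + 4·9 + 13)/6 = 54/6 = 9
te_Data collection = (1 + 4·2 + 9)/6 = 18/6 = 3
te_Data cleaning = (7 + 4·11 + 15)/6 = 66/6 = 11
te_Analysis = (3 + 4·9 + 15)/6 = 54/6 = 9
te_Draft manuscript = (9 + 4·14 + 19)/6 = 84/6 = 14
te_Internal review = (3 + 4·5 + 19)/6 = 42/6 = 7

Forward pass:
ES_IRB approval = 0; EF_IRB approval = 6
ES_Recruitment = 0; EF_Recruitment = 4
ES_Instrument calibration = max(EF_IRB approval=6, EF_Recruitment=4) = 6; EF_Instrument calibration = 6+4 = 10
ES_Pilot data = max(EF_IRB approval=6, EF_Recruitment=4) = 6; EF_Pilot data = 6+9 = 15
ES_Data collection = max(EF_IRB approval=6, EF_Pilot data=15) = 15; EF_Data collection = 15+3 = 18
ES_Data cleaning = 4; EF_Data cleaning = 4+11 = 15
ES_Analysis = 4; EF_Analysis = 4+9 = 13
ES_Draft manuscript = 6; EF_Draft manuscript = 6+14 = 20
ES_Internal review = max(EF_Recruitment=4, EF_Instrument calibration=10, EF_Data collection=18, EF_Data cleaning=15, EF_Analysis=13, EF_Draft manuscript=20) = 20; EF_Internal review = 20+7 = 27
Expected project duration μ = 27 days. Critical path: IRB approval → Draft manuscript → Internal review.

27 days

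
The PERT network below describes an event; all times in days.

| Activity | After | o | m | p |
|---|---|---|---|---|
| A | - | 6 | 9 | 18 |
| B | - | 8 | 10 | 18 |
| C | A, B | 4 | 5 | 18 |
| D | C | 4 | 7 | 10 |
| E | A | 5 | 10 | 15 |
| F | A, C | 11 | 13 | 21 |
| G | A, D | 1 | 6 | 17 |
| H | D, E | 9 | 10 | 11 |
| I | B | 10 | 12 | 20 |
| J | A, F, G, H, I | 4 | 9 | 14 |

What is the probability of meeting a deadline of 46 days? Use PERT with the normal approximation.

te_A = (6 + 4·9 + 18)/6 = 60/6 = 10; σ²_A = ((18−6)/6)² = 4.000
te_B = (8 + 4·10 + 18)/6 = 66/6 = 11; σ²_B = ((18−8)/6)² = 2.778
te_C = (4 + 4·5 + 18)/6 = 42/6 = 7; σ²_C = ((18−4)/6)² = 5.444
te_D = (4 + 4·7 + 10)/6 = 42/6 = 7; σ²_D = ((10−4)/6)² = 1.000
te_E = (5 + 4·10 + 15)/6 = 60/6 = 10; σ²_E = ((15−5)/6)² = 2.778
te_F = (11 + 4·13 + 21)/6 = 84/6 = 14; σ²_F = ((21−11)/6)² = 2.778
te_G = (1 + 4·6 + 17)/6 = 42/6 = 7; σ²_G = ((17−1)/6)² = 7.111
te_H = (9 + 4·10 + 11)/6 = 60/6 = 10; σ²_H = ((11−9)/6)² = 0.111
te_I = (10 + 4·12 + 20)/6 = 78/6 = 13; σ²_I = ((20−10)/6)² = 2.778
te_J = (4 + 4·9 + 14)/6 = 54/6 = 9; σ²_J = ((14−4)/6)² = 2.778

Forward pass:
ES_A = 0; EF_A = 10
ES_B = 0; EF_B = 11
ES_C = max(EF_A=10, EF_B=11) = 11; EF_C = 11+7 = 18
ES_D = 18; EF_D = 18+7 = 25
ES_E = 10; EF_E = 10+10 = 20
ES_F = max(EF_A=10, EF_C=18) = 18; EF_F = 18+14 = 32
ES_G = max(EF_A=10, EF_D=25) = 25; EF_G = 25+7 = 32
ES_H = max(EF_D=25, EF_E=20) = 25; EF_H = 25+10 = 35
ES_I = 11; EF_I = 11+13 = 24
ES_J = max(EF_A=10, EF_F=32, EF_G=32, EF_H=35, EF_I=24) = 35; EF_J = 35+9 = 44
Expected project duration μ = 44 days. Critical path: B → C → D → H → J.

Variance along critical path = 2.778 + 5.444 + 1.000 + 0.111 + 2.778 = 12.111; σ = √12.111 = 3.480 days.
Z = (46 − 44) / 3.480 = 0.575
P(T ≤ 46) = Φ(0.575) ≈ 0.717

0.717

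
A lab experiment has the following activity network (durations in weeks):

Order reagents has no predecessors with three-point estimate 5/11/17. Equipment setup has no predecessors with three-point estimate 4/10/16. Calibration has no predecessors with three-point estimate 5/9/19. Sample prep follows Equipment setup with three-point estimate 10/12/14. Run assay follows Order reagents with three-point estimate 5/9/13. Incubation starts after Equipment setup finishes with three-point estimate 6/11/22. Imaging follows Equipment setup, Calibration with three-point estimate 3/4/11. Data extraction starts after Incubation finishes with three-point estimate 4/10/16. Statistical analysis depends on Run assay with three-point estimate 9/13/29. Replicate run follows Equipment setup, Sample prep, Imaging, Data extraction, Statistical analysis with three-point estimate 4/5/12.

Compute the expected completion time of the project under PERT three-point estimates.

41 weeks

te_Order reagents = (5 + 4·11 + 17)/6 = 66/6 = 11
te_Equipment setup = (4 + 4·10 + 16)/6 = 60/6 = 10
te_Calibration = (5 + 4·9 + 19)/6 = 60/6 = 10
te_Sample prep = (10 + 4·12 + 14)/6 = 72/6 = 12
te_Run assay = (5 + 4·9 + 13)/6 = 54/6 = 9
te_Incubation = (6 + 4·11 + 22)/6 = 72/6 = 12
te_Imaging = (3 + 4·4 + 11)/6 = 30/6 = 5
te_Data extraction = (4 + 4·10 + 16)/6 = 60/6 = 10
te_Statistical analysis = (9 + 4·13 + 29)/6 = 90/6 = 15
te_Replicate run = (4 + 4·5 + 12)/6 = 36/6 = 6

Forward pass:
ES_Order reagents = 0; EF_Order reagents = 11
ES_Equipment setup = 0; EF_Equipment setup = 10
ES_Calibration = 0; EF_Calibration = 10
ES_Sample prep = 10; EF_Sample prep = 10+12 = 22
ES_Run assay = 11; EF_Run assay = 11+9 = 20
ES_Incubation = 10; EF_Incubation = 10+12 = 22
ES_Imaging = max(EF_Equipment setup=10, EF_Calibration=10) = 10; EF_Imaging = 10+5 = 15
ES_Data extraction = 22; EF_Data extraction = 22+10 = 32
ES_Statistical analysis = 20; EF_Statistical analysis = 20+15 = 35
ES_Replicate run = max(EF_Equipment setup=10, EF_Sample prep=22, EF_Imaging=15, EF_Data extraction=32, EF_Statistical analysis=35) = 35; EF_Replicate run = 35+6 = 41
Expected project duration μ = 41 weeks. Critical path: Order reagents → Run assay → Statistical analysis → Replicate run.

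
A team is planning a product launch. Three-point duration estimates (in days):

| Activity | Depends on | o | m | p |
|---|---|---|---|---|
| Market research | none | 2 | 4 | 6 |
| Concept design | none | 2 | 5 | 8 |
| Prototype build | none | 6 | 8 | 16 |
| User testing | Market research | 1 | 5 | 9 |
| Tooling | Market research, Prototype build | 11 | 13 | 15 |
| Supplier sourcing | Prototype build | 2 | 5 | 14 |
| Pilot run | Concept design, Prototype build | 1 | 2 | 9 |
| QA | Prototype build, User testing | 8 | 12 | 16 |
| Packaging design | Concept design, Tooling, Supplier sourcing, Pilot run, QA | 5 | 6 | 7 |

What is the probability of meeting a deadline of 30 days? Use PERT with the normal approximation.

0.863

te_Market research = (2 + 4·4 + 6)/6 = 24/6 = 4; σ²_Market research = ((6−2)/6)² = 0.444
te_Concept design = (2 + 4·5 + 8)/6 = 30/6 = 5; σ²_Concept design = ((8−2)/6)² = 1.000
te_Prototype build = (6 + 4·8 + 16)/6 = 54/6 = 9; σ²_Prototype build = ((16−6)/6)² = 2.778
te_User testing = (1 + 4·5 + 9)/6 = 30/6 = 5; σ²_User testing = ((9−1)/6)² = 1.778
te_Tooling = (11 + 4·13 + 15)/6 = 78/6 = 13; σ²_Tooling = ((15−11)/6)² = 0.444
te_Supplier sourcing = (2 + 4·5 + 14)/6 = 36/6 = 6; σ²_Supplier sourcing = ((14−2)/6)² = 4.000
te_Pilot run = (1 + 4·2 + 9)/6 = 18/6 = 3; σ²_Pilot run = ((9−1)/6)² = 1.778
te_QA = (8 + 4·12 + 16)/6 = 72/6 = 12; σ²_QA = ((16−8)/6)² = 1.778
te_Packaging design = (5 + 4·6 + 7)/6 = 36/6 = 6; σ²_Packaging design = ((7−5)/6)² = 0.111

Forward pass:
ES_Market research = 0; EF_Market research = 4
ES_Concept design = 0; EF_Concept design = 5
ES_Prototype build = 0; EF_Prototype build = 9
ES_User testing = 4; EF_User testing = 4+5 = 9
ES_Tooling = max(EF_Market research=4, EF_Prototype build=9) = 9; EF_Tooling = 9+13 = 22
ES_Supplier sourcing = 9; EF_Supplier sourcing = 9+6 = 15
ES_Pilot run = max(EF_Concept design=5, EF_Prototype build=9) = 9; EF_Pilot run = 9+3 = 12
ES_QA = max(EF_Prototype build=9, EF_User testing=9) = 9; EF_QA = 9+12 = 21
ES_Packaging design = max(EF_Concept design=5, EF_Tooling=22, EF_Supplier sourcing=15, EF_Pilot run=12, EF_QA=21) = 22; EF_Packaging design = 22+6 = 28
Expected project duration μ = 28 days. Critical path: Prototype build → Tooling → Packaging design.

Variance along critical path = 2.778 + 0.444 + 0.111 = 3.333; σ = √3.333 = 1.826 days.
Z = (30 − 28) / 1.826 = 1.095
P(T ≤ 30) = Φ(1.095) ≈ 0.863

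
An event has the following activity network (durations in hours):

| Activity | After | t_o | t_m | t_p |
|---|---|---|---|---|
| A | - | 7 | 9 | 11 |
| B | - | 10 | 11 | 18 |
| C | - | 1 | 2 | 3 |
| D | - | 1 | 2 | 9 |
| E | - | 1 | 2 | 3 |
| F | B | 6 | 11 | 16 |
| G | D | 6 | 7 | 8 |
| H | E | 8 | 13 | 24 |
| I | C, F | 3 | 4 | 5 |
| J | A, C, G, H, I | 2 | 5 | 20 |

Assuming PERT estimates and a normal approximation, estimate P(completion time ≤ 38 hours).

te_A = (7 + 4·9 + 11)/6 = 54/6 = 9; σ²_A = ((11−7)/6)² = 0.444
te_B = (10 + 4·11 + 18)/6 = 72/6 = 12; σ²_B = ((18−10)/6)² = 1.778
te_C = (1 + 4·2 + 3)/6 = 12/6 = 2; σ²_C = ((3−1)/6)² = 0.111
te_D = (1 + 4·2 + 9)/6 = 18/6 = 3; σ²_D = ((9−1)/6)² = 1.778
te_E = (1 + 4·2 + 3)/6 = 12/6 = 2; σ²_E = ((3−1)/6)² = 0.111
te_F = (6 + 4·11 + 16)/6 = 66/6 = 11; σ²_F = ((16−6)/6)² = 2.778
te_G = (6 + 4·7 + 8)/6 = 42/6 = 7; σ²_G = ((8−6)/6)² = 0.111
te_H = (8 + 4·13 + 24)/6 = 84/6 = 14; σ²_H = ((24−8)/6)² = 7.111
te_I = (3 + 4·4 + 5)/6 = 24/6 = 4; σ²_I = ((5−3)/6)² = 0.111
te_J = (2 + 4·5 + 20)/6 = 42/6 = 7; σ²_J = ((20−2)/6)² = 9.000

Forward pass:
ES_A = 0; EF_A = 9
ES_B = 0; EF_B = 12
ES_C = 0; EF_C = 2
ES_D = 0; EF_D = 3
ES_E = 0; EF_E = 2
ES_F = 12; EF_F = 12+11 = 23
ES_G = 3; EF_G = 3+7 = 10
ES_H = 2; EF_H = 2+14 = 16
ES_I = max(EF_C=2, EF_F=23) = 23; EF_I = 23+4 = 27
ES_J = max(EF_A=9, EF_C=2, EF_G=10, EF_H=16, EF_I=27) = 27; EF_J = 27+7 = 34
Expected project duration μ = 34 hours. Critical path: B → F → I → J.

Variance along critical path = 1.778 + 2.778 + 0.111 + 9.000 = 13.667; σ = √13.667 = 3.697 hours.
Z = (38 − 34) / 3.697 = 1.082
P(T ≤ 38) = Φ(1.082) ≈ 0.860

0.860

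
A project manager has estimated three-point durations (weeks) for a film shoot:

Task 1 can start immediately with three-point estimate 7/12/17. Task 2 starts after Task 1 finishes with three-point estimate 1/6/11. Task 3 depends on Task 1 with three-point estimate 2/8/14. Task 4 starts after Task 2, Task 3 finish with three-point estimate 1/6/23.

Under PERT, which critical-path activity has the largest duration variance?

te_Task 1 = (7 + 4·12 + 17)/6 = 72/6 = 12; σ²_Task 1 = ((17−7)/6)² = 2.778
te_Task 2 = (1 + 4·6 + 11)/6 = 36/6 = 6; σ²_Task 2 = ((11−1)/6)² = 2.778
te_Task 3 = (2 + 4·8 + 14)/6 = 48/6 = 8; σ²_Task 3 = ((14−2)/6)² = 4.000
te_Task 4 = (1 + 4·6 + 23)/6 = 48/6 = 8; σ²_Task 4 = ((23−1)/6)² = 13.444

Forward pass:
ES_Task 1 = 0; EF_Task 1 = 12
ES_Task 2 = 12; EF_Task 2 = 12+6 = 18
ES_Task 3 = 12; EF_Task 3 = 12+8 = 20
ES_Task 4 = max(EF_Task 2=18, EF_Task 3=20) = 20; EF_Task 4 = 20+8 = 28
Expected project duration μ = 28 weeks. Critical path: Task 1 → Task 3 → Task 4.

Variances on critical path: σ²_Task 1=2.778, σ²_Task 3=4.000, σ²_Task 4=13.444.
Largest is σ²_Task 4 = 13.444.

Task 4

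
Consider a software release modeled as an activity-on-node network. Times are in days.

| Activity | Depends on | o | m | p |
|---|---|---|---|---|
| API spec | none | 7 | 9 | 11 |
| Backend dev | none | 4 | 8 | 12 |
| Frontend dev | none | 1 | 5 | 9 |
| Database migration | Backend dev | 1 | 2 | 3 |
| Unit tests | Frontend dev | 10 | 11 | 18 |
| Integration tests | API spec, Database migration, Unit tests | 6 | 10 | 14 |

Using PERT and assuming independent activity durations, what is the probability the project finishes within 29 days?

te_API spec = (7 + 4·9 + 11)/6 = 54/6 = 9; σ²_API spec = ((11−7)/6)² = 0.444
te_Backend dev = (4 + 4·8 + 12)/6 = 48/6 = 8; σ²_Backend dev = ((12−4)/6)² = 1.778
te_Frontend dev = (1 + 4·5 + 9)/6 = 30/6 = 5; σ²_Frontend dev = ((9−1)/6)² = 1.778
te_Database migration = (1 + 4·2 + 3)/6 = 12/6 = 2; σ²_Database migration = ((3−1)/6)² = 0.111
te_Unit tests = (10 + 4·11 + 18)/6 = 72/6 = 12; σ²_Unit tests = ((18−10)/6)² = 1.778
te_Integration tests = (6 + 4·10 + 14)/6 = 60/6 = 10; σ²_Integration tests = ((14−6)/6)² = 1.778

Forward pass:
ES_API spec = 0; EF_API spec = 9
ES_Backend dev = 0; EF_Backend dev = 8
ES_Frontend dev = 0; EF_Frontend dev = 5
ES_Database migration = 8; EF_Database migration = 8+2 = 10
ES_Unit tests = 5; EF_Unit tests = 5+12 = 17
ES_Integration tests = max(EF_API spec=9, EF_Database migration=10, EF_Unit tests=17) = 17; EF_Integration tests = 17+10 = 27
Expected project duration μ = 27 days. Critical path: Frontend dev → Unit tests → Integration tests.

Variance along critical path = 1.778 + 1.778 + 1.778 = 5.333; σ = √5.333 = 2.309 days.
Z = (29 − 27) / 2.309 = 0.866
P(T ≤ 29) = Φ(0.866) ≈ 0.807

0.807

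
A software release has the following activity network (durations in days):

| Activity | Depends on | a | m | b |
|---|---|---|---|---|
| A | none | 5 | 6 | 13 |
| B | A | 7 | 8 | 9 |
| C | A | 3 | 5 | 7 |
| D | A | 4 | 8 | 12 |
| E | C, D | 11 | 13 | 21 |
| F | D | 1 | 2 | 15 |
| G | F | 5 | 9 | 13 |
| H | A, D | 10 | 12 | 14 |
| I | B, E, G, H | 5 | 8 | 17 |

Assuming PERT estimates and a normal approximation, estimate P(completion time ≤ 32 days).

0.031

te_A = (5 + 4·6 + 13)/6 = 42/6 = 7; σ²_A = ((13−5)/6)² = 1.778
te_B = (7 + 4·8 + 9)/6 = 48/6 = 8; σ²_B = ((9−7)/6)² = 0.111
te_C = (3 + 4·5 + 7)/6 = 30/6 = 5; σ²_C = ((7−3)/6)² = 0.444
te_D = (4 + 4·8 + 12)/6 = 48/6 = 8; σ²_D = ((12−4)/6)² = 1.778
te_E = (11 + 4·13 + 21)/6 = 84/6 = 14; σ²_E = ((21−11)/6)² = 2.778
te_F = (1 + 4·2 + 15)/6 = 24/6 = 4; σ²_F = ((15−1)/6)² = 5.444
te_G = (5 + 4·9 + 13)/6 = 54/6 = 9; σ²_G = ((13−5)/6)² = 1.778
te_H = (10 + 4·12 + 14)/6 = 72/6 = 12; σ²_H = ((14−10)/6)² = 0.444
te_I = (5 + 4·8 + 17)/6 = 54/6 = 9; σ²_I = ((17−5)/6)² = 4.000

Forward pass:
ES_A = 0; EF_A = 7
ES_B = 7; EF_B = 7+8 = 15
ES_C = 7; EF_C = 7+5 = 12
ES_D = 7; EF_D = 7+8 = 15
ES_E = max(EF_C=12, EF_D=15) = 15; EF_E = 15+14 = 29
ES_F = 15; EF_F = 15+4 = 19
ES_G = 19; EF_G = 19+9 = 28
ES_H = max(EF_A=7, EF_D=15) = 15; EF_H = 15+12 = 27
ES_I = max(EF_B=15, EF_E=29, EF_G=28, EF_H=27) = 29; EF_I = 29+9 = 38
Expected project duration μ = 38 days. Critical path: A → D → E → I.

Variance along critical path = 1.778 + 1.778 + 2.778 + 4.000 = 10.333; σ = √10.333 = 3.215 days.
Z = (32 − 38) / 3.215 = -1.867
P(T ≤ 32) = Φ(-1.867) ≈ 0.031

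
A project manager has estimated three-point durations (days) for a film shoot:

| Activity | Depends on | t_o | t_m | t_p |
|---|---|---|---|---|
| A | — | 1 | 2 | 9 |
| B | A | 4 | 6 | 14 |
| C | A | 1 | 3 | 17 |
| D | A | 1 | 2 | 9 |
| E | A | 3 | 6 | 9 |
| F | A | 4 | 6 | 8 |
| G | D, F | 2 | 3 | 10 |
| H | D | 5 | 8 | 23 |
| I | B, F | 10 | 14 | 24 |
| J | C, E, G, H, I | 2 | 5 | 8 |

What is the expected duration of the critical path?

30 days

te_A = (1 + 4·2 + 9)/6 = 18/6 = 3
te_B = (4 + 4·6 + 14)/6 = 42/6 = 7
te_C = (1 + 4·3 + 17)/6 = 30/6 = 5
te_D = (1 + 4·2 + 9)/6 = 18/6 = 3
te_E = (3 + 4·6 + 9)/6 = 36/6 = 6
te_F = (4 + 4·6 + 8)/6 = 36/6 = 6
te_G = (2 + 4·3 + 10)/6 = 24/6 = 4
te_H = (5 + 4·8 + 23)/6 = 60/6 = 10
te_I = (10 + 4·14 + 24)/6 = 90/6 = 15
te_J = (2 + 4·5 + 8)/6 = 30/6 = 5

Forward pass:
ES_A = 0; EF_A = 3
ES_B = 3; EF_B = 3+7 = 10
ES_C = 3; EF_C = 3+5 = 8
ES_D = 3; EF_D = 3+3 = 6
ES_E = 3; EF_E = 3+6 = 9
ES_F = 3; EF_F = 3+6 = 9
ES_G = max(EF_D=6, EF_F=9) = 9; EF_G = 9+4 = 13
ES_H = 6; EF_H = 6+10 = 16
ES_I = max(EF_B=10, EF_F=9) = 10; EF_I = 10+15 = 25
ES_J = max(EF_C=8, EF_E=9, EF_G=13, EF_H=16, EF_I=25) = 25; EF_J = 25+5 = 30
Expected project duration μ = 30 days. Critical path: A → B → I → J.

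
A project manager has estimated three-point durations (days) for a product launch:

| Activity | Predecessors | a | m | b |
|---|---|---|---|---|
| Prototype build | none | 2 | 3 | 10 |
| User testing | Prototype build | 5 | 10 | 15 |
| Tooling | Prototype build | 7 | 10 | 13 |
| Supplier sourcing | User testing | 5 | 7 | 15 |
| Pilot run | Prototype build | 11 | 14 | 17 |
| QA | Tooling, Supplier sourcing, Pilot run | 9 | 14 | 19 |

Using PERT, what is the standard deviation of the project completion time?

3.18 days

te_Prototype build = (2 + 4·3 + 10)/6 = 24/6 = 4; σ²_Prototype build = ((10−2)/6)² = 1.778
te_User testing = (5 + 4·10 + 15)/6 = 60/6 = 10; σ²_User testing = ((15−5)/6)² = 2.778
te_Tooling = (7 + 4·10 + 13)/6 = 60/6 = 10; σ²_Tooling = ((13−7)/6)² = 1.000
te_Supplier sourcing = (5 + 4·7 + 15)/6 = 48/6 = 8; σ²_Supplier sourcing = ((15−5)/6)² = 2.778
te_Pilot run = (11 + 4·14 + 17)/6 = 84/6 = 14; σ²_Pilot run = ((17−11)/6)² = 1.000
te_QA = (9 + 4·14 + 19)/6 = 84/6 = 14; σ²_QA = ((19−9)/6)² = 2.778

Forward pass:
ES_Prototype build = 0; EF_Prototype build = 4
ES_User testing = 4; EF_User testing = 4+10 = 14
ES_Tooling = 4; EF_Tooling = 4+10 = 14
ES_Supplier sourcing = 14; EF_Supplier sourcing = 14+8 = 22
ES_Pilot run = 4; EF_Pilot run = 4+14 = 18
ES_QA = max(EF_Tooling=14, EF_Supplier sourcing=22, EF_Pilot run=18) = 22; EF_QA = 22+14 = 36
Expected project duration μ = 36 days. Critical path: Prototype build → User testing → Supplier sourcing → QA.

Variance along critical path = 1.778 + 2.778 + 2.778 + 2.778 = 10.111
σ = √10.111 = 3.180 days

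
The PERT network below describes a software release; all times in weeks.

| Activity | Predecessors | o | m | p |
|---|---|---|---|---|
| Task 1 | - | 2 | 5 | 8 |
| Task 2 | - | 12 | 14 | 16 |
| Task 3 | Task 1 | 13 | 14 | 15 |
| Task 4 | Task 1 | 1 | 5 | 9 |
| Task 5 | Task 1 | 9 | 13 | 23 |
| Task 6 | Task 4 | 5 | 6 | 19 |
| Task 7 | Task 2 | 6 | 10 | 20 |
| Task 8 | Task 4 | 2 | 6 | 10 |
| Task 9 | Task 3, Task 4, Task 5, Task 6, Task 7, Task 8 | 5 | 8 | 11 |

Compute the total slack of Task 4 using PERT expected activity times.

7 weeks

te_Task 1 = (2 + 4·5 + 8)/6 = 30/6 = 5
te_Task 2 = (12 + 4·14 + 16)/6 = 84/6 = 14
te_Task 3 = (13 + 4·14 + 15)/6 = 84/6 = 14
te_Task 4 = (1 + 4·5 + 9)/6 = 30/6 = 5
te_Task 5 = (9 + 4·13 + 23)/6 = 84/6 = 14
te_Task 6 = (5 + 4·6 + 19)/6 = 48/6 = 8
te_Task 7 = (6 + 4·10 + 20)/6 = 66/6 = 11
te_Task 8 = (2 + 4·6 + 10)/6 = 36/6 = 6
te_Task 9 = (5 + 4·8 + 11)/6 = 48/6 = 8

Forward pass:
ES_Task 1 = 0; EF_Task 1 = 5
ES_Task 2 = 0; EF_Task 2 = 14
ES_Task 3 = 5; EF_Task 3 = 5+14 = 19
ES_Task 4 = 5; EF_Task 4 = 5+5 = 10
ES_Task 5 = 5; EF_Task 5 = 5+14 = 19
ES_Task 6 = 10; EF_Task 6 = 10+8 = 18
ES_Task 7 = 14; EF_Task 7 = 14+11 = 25
ES_Task 8 = 10; EF_Task 8 = 10+6 = 16
ES_Task 9 = max(EF_Task 3=19, EF_Task 4=10, EF_Task 5=19, EF_Task 6=18, EF_Task 7=25, EF_Task 8=16) = 25; EF_Task 9 = 25+8 = 33
Expected project duration μ = 33 weeks. Critical path: Task 2 → Task 7 → Task 9.

Backward pass:
LF_Task 9 = 33; LS_Task 9 = 33−8 = 25
LF_Task 8 = LS_Task 9 = 25; LS_Task 8 = 25−6 = 19
LF_Task 7 = LS_Task 9 = 25; LS_Task 7 = 25−11 = 14
LF_Task 6 = LS_Task 9 = 25; LS_Task 6 = 25−8 = 17
LF_Task 5 = LS_Task 9 = 25; LS_Task 5 = 25−14 = 11
LF_Task 4 = min(LS_Task 6=17, LS_Task 8=19, LS_Task 9=25) = 17; LS_Task 4 = 17−5 = 12
LF_Task 3 = LS_Task 9 = 25; LS_Task 3 = 25−14 = 11
LF_Task 2 = LS_Task 7 = 14; LS_Task 2 = 14−14 = 0
LF_Task 1 = min(LS_Task 3=11, LS_Task 4=12, LS_Task 5=11) = 11; LS_Task 1 = 11−5 = 6
Slack_Task 4 = LS_Task 4 − ES_Task 4 = 12 − 5 = 7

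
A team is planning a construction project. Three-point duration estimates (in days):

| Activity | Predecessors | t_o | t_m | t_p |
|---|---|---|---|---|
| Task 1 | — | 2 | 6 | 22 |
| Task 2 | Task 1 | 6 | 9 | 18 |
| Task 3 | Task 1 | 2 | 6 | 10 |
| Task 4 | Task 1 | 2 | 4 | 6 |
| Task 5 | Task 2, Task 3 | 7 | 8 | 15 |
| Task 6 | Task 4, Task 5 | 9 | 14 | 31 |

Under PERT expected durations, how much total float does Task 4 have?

te_Task 1 = (2 + 4·6 + 22)/6 = 48/6 = 8
te_Task 2 = (6 + 4·9 + 18)/6 = 60/6 = 10
te_Task 3 = (2 + 4·6 + 10)/6 = 36/6 = 6
te_Task 4 = (2 + 4·4 + 6)/6 = 24/6 = 4
te_Task 5 = (7 + 4·8 + 15)/6 = 54/6 = 9
te_Task 6 = (9 + 4·14 + 31)/6 = 96/6 = 16

Forward pass:
ES_Task 1 = 0; EF_Task 1 = 8
ES_Task 2 = 8; EF_Task 2 = 8+10 = 18
ES_Task 3 = 8; EF_Task 3 = 8+6 = 14
ES_Task 4 = 8; EF_Task 4 = 8+4 = 12
ES_Task 5 = max(EF_Task 2=18, EF_Task 3=14) = 18; EF_Task 5 = 18+9 = 27
ES_Task 6 = max(EF_Task 4=12, EF_Task 5=27) = 27; EF_Task 6 = 27+16 = 43
Expected project duration μ = 43 days. Critical path: Task 1 → Task 2 → Task 5 → Task 6.

Backward pass:
LF_Task 6 = 43; LS_Task 6 = 43−16 = 27
LF_Task 5 = LS_Task 6 = 27; LS_Task 5 = 27−9 = 18
LF_Task 4 = LS_Task 6 = 27; LS_Task 4 = 27−4 = 23
LF_Task 3 = LS_Task 5 = 18; LS_Task 3 = 18−6 = 12
LF_Task 2 = LS_Task 5 = 18; LS_Task 2 = 18−10 = 8
LF_Task 1 = min(LS_Task 2=8, LS_Task 3=12, LS_Task 4=23) = 8; LS_Task 1 = 8−8 = 0
Slack_Task 4 = LS_Task 4 − ES_Task 4 = 23 − 8 = 15

15 days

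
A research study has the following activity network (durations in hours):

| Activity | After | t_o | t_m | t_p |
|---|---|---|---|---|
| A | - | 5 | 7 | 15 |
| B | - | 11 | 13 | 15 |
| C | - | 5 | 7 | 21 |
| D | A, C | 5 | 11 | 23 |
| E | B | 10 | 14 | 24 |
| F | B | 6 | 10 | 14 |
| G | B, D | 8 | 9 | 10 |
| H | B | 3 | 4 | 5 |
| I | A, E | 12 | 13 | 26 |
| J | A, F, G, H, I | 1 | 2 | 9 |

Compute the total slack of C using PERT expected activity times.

te_A = (5 + 4·7 + 15)/6 = 48/6 = 8
te_B = (11 + 4·13 + 15)/6 = 78/6 = 13
te_C = (5 + 4·7 + 21)/6 = 54/6 = 9
te_D = (5 + 4·11 + 23)/6 = 72/6 = 12
te_E = (10 + 4·14 + 24)/6 = 90/6 = 15
te_F = (6 + 4·10 + 14)/6 = 60/6 = 10
te_G = (8 + 4·9 + 10)/6 = 54/6 = 9
te_H = (3 + 4·4 + 5)/6 = 24/6 = 4
te_I = (12 + 4·13 + 26)/6 = 90/6 = 15
te_J = (1 + 4·2 + 9)/6 = 18/6 = 3

Forward pass:
ES_A = 0; EF_A = 8
ES_B = 0; EF_B = 13
ES_C = 0; EF_C = 9
ES_D = max(EF_A=8, EF_C=9) = 9; EF_D = 9+12 = 21
ES_E = 13; EF_E = 13+15 = 28
ES_F = 13; EF_F = 13+10 = 23
ES_G = max(EF_B=13, EF_D=21) = 21; EF_G = 21+9 = 30
ES_H = 13; EF_H = 13+4 = 17
ES_I = max(EF_A=8, EF_E=28) = 28; EF_I = 28+15 = 43
ES_J = max(EF_A=8, EF_F=23, EF_G=30, EF_H=17, EF_I=43) = 43; EF_J = 43+3 = 46
Expected project duration μ = 46 hours. Critical path: B → E → I → J.

Backward pass:
LF_J = 46; LS_J = 46−3 = 43
LF_I = LS_J = 43; LS_I = 43−15 = 28
LF_H = LS_J = 43; LS_H = 43−4 = 39
LF_G = LS_J = 43; LS_G = 43−9 = 34
LF_F = LS_J = 43; LS_F = 43−10 = 33
LF_E = LS_I = 28; LS_E = 28−15 = 13
LF_D = LS_G = 34; LS_D = 34−12 = 22
LF_C = LS_D = 22; LS_C = 22−9 = 13
LF_B = min(LS_E=13, LS_F=33, LS_G=34, LS_H=39) = 13; LS_B = 13−13 = 0
LF_A = min(LS_D=22, LS_I=28, LS_J=43) = 22; LS_A = 22−8 = 14
Slack_C = LS_C − ES_C = 13 − 0 = 13

13 hours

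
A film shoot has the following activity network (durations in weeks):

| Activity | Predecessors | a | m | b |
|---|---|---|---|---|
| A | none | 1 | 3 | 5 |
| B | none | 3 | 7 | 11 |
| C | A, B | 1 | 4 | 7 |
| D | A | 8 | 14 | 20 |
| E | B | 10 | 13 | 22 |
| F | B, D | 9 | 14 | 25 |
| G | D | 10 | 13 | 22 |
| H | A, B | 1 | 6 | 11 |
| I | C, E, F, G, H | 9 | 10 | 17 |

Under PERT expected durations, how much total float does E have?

11 weeks

te_A = (1 + 4·3 + 5)/6 = 18/6 = 3
te_B = (3 + 4·7 + 11)/6 = 42/6 = 7
te_C = (1 + 4·4 + 7)/6 = 24/6 = 4
te_D = (8 + 4·14 + 20)/6 = 84/6 = 14
te_E = (10 + 4·13 + 22)/6 = 84/6 = 14
te_F = (9 + 4·14 + 25)/6 = 90/6 = 15
te_G = (10 + 4·13 + 22)/6 = 84/6 = 14
te_H = (1 + 4·6 + 11)/6 = 36/6 = 6
te_I = (9 + 4·10 + 17)/6 = 66/6 = 11

Forward pass:
ES_A = 0; EF_A = 3
ES_B = 0; EF_B = 7
ES_C = max(EF_A=3, EF_B=7) = 7; EF_C = 7+4 = 11
ES_D = 3; EF_D = 3+14 = 17
ES_E = 7; EF_E = 7+14 = 21
ES_F = max(EF_B=7, EF_D=17) = 17; EF_F = 17+15 = 32
ES_G = 17; EF_G = 17+14 = 31
ES_H = max(EF_A=3, EF_B=7) = 7; EF_H = 7+6 = 13
ES_I = max(EF_C=11, EF_E=21, EF_F=32, EF_G=31, EF_H=13) = 32; EF_I = 32+11 = 43
Expected project duration μ = 43 weeks. Critical path: A → D → F → I.

Backward pass:
LF_I = 43; LS_I = 43−11 = 32
LF_H = LS_I = 32; LS_H = 32−6 = 26
LF_G = LS_I = 32; LS_G = 32−14 = 18
LF_F = LS_I = 32; LS_F = 32−15 = 17
LF_E = LS_I = 32; LS_E = 32−14 = 18
LF_D = min(LS_F=17, LS_G=18) = 17; LS_D = 17−14 = 3
LF_C = LS_I = 32; LS_C = 32−4 = 28
LF_B = min(LS_C=28, LS_E=18, LS_F=17, LS_H=26) = 17; LS_B = 17−7 = 10
LF_A = min(LS_C=28, LS_D=3, LS_H=26) = 3; LS_A = 3−3 = 0
Slack_E = LS_E − ES_E = 18 − 7 = 11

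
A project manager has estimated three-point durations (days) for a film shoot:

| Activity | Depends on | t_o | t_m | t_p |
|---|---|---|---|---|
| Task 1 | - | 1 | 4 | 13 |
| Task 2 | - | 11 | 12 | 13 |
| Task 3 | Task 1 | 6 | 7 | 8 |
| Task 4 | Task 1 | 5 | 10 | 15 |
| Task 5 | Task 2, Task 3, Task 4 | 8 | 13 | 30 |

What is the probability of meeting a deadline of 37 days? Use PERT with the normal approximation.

te_Task 1 = (1 + 4·4 + 13)/6 = 30/6 = 5; σ²_Task 1 = ((13−1)/6)² = 4.000
te_Task 2 = (11 + 4·12 + 13)/6 = 72/6 = 12; σ²_Task 2 = ((13−11)/6)² = 0.111
te_Task 3 = (6 + 4·7 + 8)/6 = 42/6 = 7; σ²_Task 3 = ((8−6)/6)² = 0.111
te_Task 4 = (5 + 4·10 + 15)/6 = 60/6 = 10; σ²_Task 4 = ((15−5)/6)² = 2.778
te_Task 5 = (8 + 4·13 + 30)/6 = 90/6 = 15; σ²_Task 5 = ((30−8)/6)² = 13.444

Forward pass:
ES_Task 1 = 0; EF_Task 1 = 5
ES_Task 2 = 0; EF_Task 2 = 12
ES_Task 3 = 5; EF_Task 3 = 5+7 = 12
ES_Task 4 = 5; EF_Task 4 = 5+10 = 15
ES_Task 5 = max(EF_Task 2=12, EF_Task 3=12, EF_Task 4=15) = 15; EF_Task 5 = 15+15 = 30
Expected project duration μ = 30 days. Critical path: Task 1 → Task 4 → Task 5.

Variance along critical path = 4.000 + 2.778 + 13.444 = 20.222; σ = √20.222 = 4.497 days.
Z = (37 − 30) / 4.497 = 1.557
P(T ≤ 37) = Φ(1.557) ≈ 0.940

0.940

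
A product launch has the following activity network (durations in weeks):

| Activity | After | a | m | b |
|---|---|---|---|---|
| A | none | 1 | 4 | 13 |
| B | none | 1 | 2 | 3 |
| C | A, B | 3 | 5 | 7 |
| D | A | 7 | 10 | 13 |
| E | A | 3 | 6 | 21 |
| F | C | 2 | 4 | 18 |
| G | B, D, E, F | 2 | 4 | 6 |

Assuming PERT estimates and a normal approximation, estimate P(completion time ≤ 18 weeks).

te_A = (1 + 4·4 + 13)/6 = 30/6 = 5; σ²_A = ((13−1)/6)² = 4.000
te_B = (1 + 4·2 + 3)/6 = 12/6 = 2; σ²_B = ((3−1)/6)² = 0.111
te_C = (3 + 4·5 + 7)/6 = 30/6 = 5; σ²_C = ((7−3)/6)² = 0.444
te_D = (7 + 4·10 + 13)/6 = 60/6 = 10; σ²_D = ((13−7)/6)² = 1.000
te_E = (3 + 4·6 + 21)/6 = 48/6 = 8; σ²_E = ((21−3)/6)² = 9.000
te_F = (2 + 4·4 + 18)/6 = 36/6 = 6; σ²_F = ((18−2)/6)² = 7.111
te_G = (2 + 4·4 + 6)/6 = 24/6 = 4; σ²_G = ((6−2)/6)² = 0.444

Forward pass:
ES_A = 0; EF_A = 5
ES_B = 0; EF_B = 2
ES_C = max(EF_A=5, EF_B=2) = 5; EF_C = 5+5 = 10
ES_D = 5; EF_D = 5+10 = 15
ES_E = 5; EF_E = 5+8 = 13
ES_F = 10; EF_F = 10+6 = 16
ES_G = max(EF_B=2, EF_D=15, EF_E=13, EF_F=16) = 16; EF_G = 16+4 = 20
Expected project duration μ = 20 weeks. Critical path: A → C → F → G.

Variance along critical path = 4.000 + 0.444 + 7.111 + 0.444 = 12.000; σ = √12.000 = 3.464 weeks.
Z = (18 − 20) / 3.464 = -0.577
P(T ≤ 18) = Φ(-0.577) ≈ 0.282

0.282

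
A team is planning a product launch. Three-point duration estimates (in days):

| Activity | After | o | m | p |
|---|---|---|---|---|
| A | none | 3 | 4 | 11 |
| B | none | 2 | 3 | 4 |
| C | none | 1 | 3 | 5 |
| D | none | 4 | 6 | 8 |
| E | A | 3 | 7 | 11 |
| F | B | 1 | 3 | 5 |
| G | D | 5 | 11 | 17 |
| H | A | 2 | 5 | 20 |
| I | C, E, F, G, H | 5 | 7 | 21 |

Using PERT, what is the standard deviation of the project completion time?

te_A = (3 + 4·4 + 11)/6 = 30/6 = 5; σ²_A = ((11−3)/6)² = 1.778
te_B = (2 + 4·3 + 4)/6 = 18/6 = 3; σ²_B = ((4−2)/6)² = 0.111
te_C = (1 + 4·3 + 5)/6 = 18/6 = 3; σ²_C = ((5−1)/6)² = 0.444
te_D = (4 + 4·6 + 8)/6 = 36/6 = 6; σ²_D = ((8−4)/6)² = 0.444
te_E = (3 + 4·7 + 11)/6 = 42/6 = 7; σ²_E = ((11−3)/6)² = 1.778
te_F = (1 + 4·3 + 5)/6 = 18/6 = 3; σ²_F = ((5−1)/6)² = 0.444
te_G = (5 + 4·11 + 17)/6 = 66/6 = 11; σ²_G = ((17−5)/6)² = 4.000
te_H = (2 + 4·5 + 20)/6 = 42/6 = 7; σ²_H = ((20−2)/6)² = 9.000
te_I = (5 + 4·7 + 21)/6 = 54/6 = 9; σ²_I = ((21−5)/6)² = 7.111

Forward pass:
ES_A = 0; EF_A = 5
ES_B = 0; EF_B = 3
ES_C = 0; EF_C = 3
ES_D = 0; EF_D = 6
ES_E = 5; EF_E = 5+7 = 12
ES_F = 3; EF_F = 3+3 = 6
ES_G = 6; EF_G = 6+11 = 17
ES_H = 5; EF_H = 5+7 = 12
ES_I = max(EF_C=3, EF_E=12, EF_F=6, EF_G=17, EF_H=12) = 17; EF_I = 17+9 = 26
Expected project duration μ = 26 days. Critical path: D → G → I.

Variance along critical path = 0.444 + 4.000 + 7.111 = 11.556
σ = √11.556 = 3.399 days

3.40 days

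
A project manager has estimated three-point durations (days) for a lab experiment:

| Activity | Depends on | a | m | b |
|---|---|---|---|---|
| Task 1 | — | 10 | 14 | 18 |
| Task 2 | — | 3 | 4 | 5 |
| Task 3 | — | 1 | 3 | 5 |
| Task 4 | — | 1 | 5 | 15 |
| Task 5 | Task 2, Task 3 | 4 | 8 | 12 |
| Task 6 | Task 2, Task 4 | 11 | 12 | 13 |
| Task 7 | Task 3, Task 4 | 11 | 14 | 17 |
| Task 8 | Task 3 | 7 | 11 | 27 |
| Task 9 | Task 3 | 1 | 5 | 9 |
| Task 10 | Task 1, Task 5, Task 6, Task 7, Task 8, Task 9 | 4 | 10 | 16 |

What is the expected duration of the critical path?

te_Task 1 = (10 + 4·14 + 18)/6 = 84/6 = 14
te_Task 2 = (3 + 4·4 + 5)/6 = 24/6 = 4
te_Task 3 = (1 + 4·3 + 5)/6 = 18/6 = 3
te_Task 4 = (1 + 4·5 + 15)/6 = 36/6 = 6
te_Task 5 = (4 + 4·8 + 12)/6 = 48/6 = 8
te_Task 6 = (11 + 4·12 + 13)/6 = 72/6 = 12
te_Task 7 = (11 + 4·14 + 17)/6 = 84/6 = 14
te_Task 8 = (7 + 4·11 + 27)/6 = 78/6 = 13
te_Task 9 = (1 + 4·5 + 9)/6 = 30/6 = 5
te_Task 10 = (4 + 4·10 + 16)/6 = 60/6 = 10

Forward pass:
ES_Task 1 = 0; EF_Task 1 = 14
ES_Task 2 = 0; EF_Task 2 = 4
ES_Task 3 = 0; EF_Task 3 = 3
ES_Task 4 = 0; EF_Task 4 = 6
ES_Task 5 = max(EF_Task 2=4, EF_Task 3=3) = 4; EF_Task 5 = 4+8 = 12
ES_Task 6 = max(EF_Task 2=4, EF_Task 4=6) = 6; EF_Task 6 = 6+12 = 18
ES_Task 7 = max(EF_Task 3=3, EF_Task 4=6) = 6; EF_Task 7 = 6+14 = 20
ES_Task 8 = 3; EF_Task 8 = 3+13 = 16
ES_Task 9 = 3; EF_Task 9 = 3+5 = 8
ES_Task 10 = max(EF_Task 1=14, EF_Task 5=12, EF_Task 6=18, EF_Task 7=20, EF_Task 8=16, EF_Task 9=8) = 20; EF_Task 10 = 20+10 = 30
Expected project duration μ = 30 days. Critical path: Task 4 → Task 7 → Task 10.

30 days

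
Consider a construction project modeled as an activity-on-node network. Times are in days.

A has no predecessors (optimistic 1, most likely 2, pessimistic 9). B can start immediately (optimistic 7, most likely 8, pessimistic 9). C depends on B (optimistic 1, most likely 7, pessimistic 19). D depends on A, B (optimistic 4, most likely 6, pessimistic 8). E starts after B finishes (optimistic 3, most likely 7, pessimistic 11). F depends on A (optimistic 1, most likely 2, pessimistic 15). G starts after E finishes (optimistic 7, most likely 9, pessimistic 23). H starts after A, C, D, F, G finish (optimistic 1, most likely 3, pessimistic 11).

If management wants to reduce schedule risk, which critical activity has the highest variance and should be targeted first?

G

te_A = (1 + 4·2 + 9)/6 = 18/6 = 3; σ²_A = ((9−1)/6)² = 1.778
te_B = (7 + 4·8 + 9)/6 = 48/6 = 8; σ²_B = ((9−7)/6)² = 0.111
te_C = (1 + 4·7 + 19)/6 = 48/6 = 8; σ²_C = ((19−1)/6)² = 9.000
te_D = (4 + 4·6 + 8)/6 = 36/6 = 6; σ²_D = ((8−4)/6)² = 0.444
te_E = (3 + 4·7 + 11)/6 = 42/6 = 7; σ²_E = ((11−3)/6)² = 1.778
te_F = (1 + 4·2 + 15)/6 = 24/6 = 4; σ²_F = ((15−1)/6)² = 5.444
te_G = (7 + 4·9 + 23)/6 = 66/6 = 11; σ²_G = ((23−7)/6)² = 7.111
te_H = (1 + 4·3 + 11)/6 = 24/6 = 4; σ²_H = ((11−1)/6)² = 2.778

Forward pass:
ES_A = 0; EF_A = 3
ES_B = 0; EF_B = 8
ES_C = 8; EF_C = 8+8 = 16
ES_D = max(EF_A=3, EF_B=8) = 8; EF_D = 8+6 = 14
ES_E = 8; EF_E = 8+7 = 15
ES_F = 3; EF_F = 3+4 = 7
ES_G = 15; EF_G = 15+11 = 26
ES_H = max(EF_A=3, EF_C=16, EF_D=14, EF_F=7, EF_G=26) = 26; EF_H = 26+4 = 30
Expected project duration μ = 30 days. Critical path: B → E → G → H.

Variances on critical path: σ²_B=0.111, σ²_E=1.778, σ²_G=7.111, σ²_H=2.778.
Largest is σ²_G = 7.111.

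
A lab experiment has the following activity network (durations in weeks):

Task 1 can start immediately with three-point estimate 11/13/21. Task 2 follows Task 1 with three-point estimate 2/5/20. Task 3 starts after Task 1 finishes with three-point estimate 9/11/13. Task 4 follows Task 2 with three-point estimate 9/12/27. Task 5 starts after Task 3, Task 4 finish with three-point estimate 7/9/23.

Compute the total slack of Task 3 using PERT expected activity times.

10 weeks

te_Task 1 = (11 + 4·13 + 21)/6 = 84/6 = 14
te_Task 2 = (2 + 4·5 + 20)/6 = 42/6 = 7
te_Task 3 = (9 + 4·11 + 13)/6 = 66/6 = 11
te_Task 4 = (9 + 4·12 + 27)/6 = 84/6 = 14
te_Task 5 = (7 + 4·9 + 23)/6 = 66/6 = 11

Forward pass:
ES_Task 1 = 0; EF_Task 1 = 14
ES_Task 2 = 14; EF_Task 2 = 14+7 = 21
ES_Task 3 = 14; EF_Task 3 = 14+11 = 25
ES_Task 4 = 21; EF_Task 4 = 21+14 = 35
ES_Task 5 = max(EF_Task 3=25, EF_Task 4=35) = 35; EF_Task 5 = 35+11 = 46
Expected project duration μ = 46 weeks. Critical path: Task 1 → Task 2 → Task 4 → Task 5.

Backward pass:
LF_Task 5 = 46; LS_Task 5 = 46−11 = 35
LF_Task 4 = LS_Task 5 = 35; LS_Task 4 = 35−14 = 21
LF_Task 3 = LS_Task 5 = 35; LS_Task 3 = 35−11 = 24
LF_Task 2 = LS_Task 4 = 21; LS_Task 2 = 21−7 = 14
LF_Task 1 = min(LS_Task 2=14, LS_Task 3=24) = 14; LS_Task 1 = 14−14 = 0
Slack_Task 3 = LS_Task 3 − ES_Task 3 = 24 − 14 = 10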